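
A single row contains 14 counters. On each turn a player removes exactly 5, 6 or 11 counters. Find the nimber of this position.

2

Build the Grundy sequence with g(k) = mex{g(k−s) : s ∈ {5, 6, 11}, s ≤ k}:
k:     0  1  2  3  4  5  6  7  8  9 10 11 12 13 14
g(k):  0  0  0  0  0  1  1  1  1  1  2  2  2  2  2
So g(14) = 2.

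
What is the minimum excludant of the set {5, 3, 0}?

1

0 is in the set but 1 is not, so the mex is 1.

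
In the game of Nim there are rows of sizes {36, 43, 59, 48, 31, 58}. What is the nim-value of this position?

33

Nim-sum: 36 XOR 43 XOR 59 XOR 48 XOR 31 XOR 58 = 33.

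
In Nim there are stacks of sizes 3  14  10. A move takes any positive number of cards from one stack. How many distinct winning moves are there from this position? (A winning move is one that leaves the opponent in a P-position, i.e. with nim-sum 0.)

1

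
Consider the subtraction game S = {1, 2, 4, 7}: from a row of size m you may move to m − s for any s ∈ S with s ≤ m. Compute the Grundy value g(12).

0

Grundy values for subtraction set {1, 2, 4, 7}:
g(0) = mex{} = 0
g(1) = mex{0} = 1
g(2) = mex{0,1} = 2
g(3) = mex{1,2} = 0
g(4) = mex{0,2} = 1
g(5) = mex{0,1} = 2
g(6) = mex{1,2} = 0
g(7) = mex{0,2} = 1
g(8) = mex{0,1} = 2
g(9) = mex{1,2} = 0
g(10) = mex{0,2} = 1
g(11) = mex{0,1} = 2
g(12) = mex{1,2} = 0
So g(12) = 0.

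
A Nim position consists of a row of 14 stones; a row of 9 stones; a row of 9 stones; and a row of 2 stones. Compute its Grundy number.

12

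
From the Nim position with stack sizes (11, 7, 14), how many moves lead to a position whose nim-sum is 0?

Compute the nim-sum pairwise:
11 ⊕ 7 = 12
12 ⊕ 14 = 2
The overall nim-sum is X = 2. A stack of size p has a winning move iff p XOR X < p (reduce it to p XOR X).
  11: 11 XOR 2 = 9 < 11 — winning move (to 9).
  7: 7 XOR 2 = 5 < 7 — winning move (to 5).
  14: 14 XOR 2 = 12 < 14 — winning move (to 12).
That gives 3 winning moves.

3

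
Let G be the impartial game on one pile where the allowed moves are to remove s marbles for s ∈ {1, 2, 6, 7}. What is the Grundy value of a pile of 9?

1

Compute g(0), g(1), … for moves {1, 2, 6, 7}:
k:     0  1  2  3  4  5  6  7  8  9
g(k):  0  1  2  0  1  2  3  4  0  1
So g(9) = 1.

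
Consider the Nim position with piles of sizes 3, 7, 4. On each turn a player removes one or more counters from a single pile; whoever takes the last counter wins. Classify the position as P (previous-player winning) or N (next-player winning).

P-position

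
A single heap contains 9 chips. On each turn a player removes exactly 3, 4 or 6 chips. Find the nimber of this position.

0

Grundy values for subtraction set {3, 4, 6}:
k:     0  1  2  3  4  5  6  7  8  9
g(k):  0  0  0  1  1  1  2  2  2  0
So g(9) = 0.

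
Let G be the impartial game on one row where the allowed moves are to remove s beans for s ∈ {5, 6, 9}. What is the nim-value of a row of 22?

1

Compute g(0), g(1), … for moves {5, 6, 9}:
k:     0  1  2  3  4  5  6  7  8  9 10 11 12 13 14 15 16 17 18 19 20 21 22
g(k):  0  0  0  0  0  1  1  1  1  1  2  2  2  2  0  0  0  0  0  1  1  1  1
So g(22) = 1.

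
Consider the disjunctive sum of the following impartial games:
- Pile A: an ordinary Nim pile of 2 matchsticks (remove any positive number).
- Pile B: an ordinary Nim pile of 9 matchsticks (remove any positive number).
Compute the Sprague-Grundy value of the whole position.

11

Pile A is a plain Nim pile of size 2, so its Grundy value is 2.
Pile B is a plain Nim pile of size 9, so its Grundy value is 9.
By the Sprague-Grundy theorem, the Grundy value of a sum of independent games is the XOR of the component values.
Combined value = 2 XOR 9 = 11.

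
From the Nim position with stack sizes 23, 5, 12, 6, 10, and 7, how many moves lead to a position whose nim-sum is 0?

1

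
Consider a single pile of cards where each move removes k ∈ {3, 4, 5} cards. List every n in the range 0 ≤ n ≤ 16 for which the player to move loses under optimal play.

0, 1, 2, 8, 9, 10, 16

Grundy values for subtraction set {3, 4, 5}:
k:     0  1  2  3  4  5  6  7  8  9 10 11 12 13 14 15 16
g(k):  0  0  0  1  1  1  2  2  0  0  0  1  1  1  2  2  0
The P-positions (g = 0) in 0..16 are 0, 1, 2, 8, 9, 10, 16.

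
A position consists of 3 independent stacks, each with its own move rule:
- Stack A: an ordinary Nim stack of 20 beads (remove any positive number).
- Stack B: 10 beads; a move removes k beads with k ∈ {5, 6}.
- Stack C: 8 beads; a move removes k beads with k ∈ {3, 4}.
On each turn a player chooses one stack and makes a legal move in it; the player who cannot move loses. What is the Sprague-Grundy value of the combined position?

Stack A is a plain Nim stack of size 20, so its Grundy value is 20.
For stack B, compute g(0), g(1), … with moves {5, 6}:
g(0) = mex{} = 0
g(1) = mex{} = 0
g(2) = mex{} = 0
g(3) = mex{} = 0
g(4) = mex{} = 0
g(5) = mex{0} = 1
g(6) = mex{0} = 1
g(7) = mex{0} = 1
g(8) = mex{0} = 1
g(9) = mex{0} = 1
g(10) = mex{0,1} = 2
So g(10) = 2.
Build the Grundy sequence for stack C with g(k) = mex{g(k−s) : s ∈ {3, 4}, s ≤ k}:
k:     0  1  2  3  4  5  6  7  8
g(k):  0  0  0  1  1  1  2  0  0
So g(8) = 0.
By the Sprague-Grundy theorem, the Grundy value of a sum of independent games is the XOR of the component values.
Combined value = 20 XOR 2 XOR 0 = 22.

22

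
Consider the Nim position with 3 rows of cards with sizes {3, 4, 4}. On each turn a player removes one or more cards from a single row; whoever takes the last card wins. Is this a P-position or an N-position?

N-position

Nim-sum: 3 XOR 4 XOR 4 = 3.
The nim-sum is 3 ≠ 0, so this is an N-position: the player to move can win.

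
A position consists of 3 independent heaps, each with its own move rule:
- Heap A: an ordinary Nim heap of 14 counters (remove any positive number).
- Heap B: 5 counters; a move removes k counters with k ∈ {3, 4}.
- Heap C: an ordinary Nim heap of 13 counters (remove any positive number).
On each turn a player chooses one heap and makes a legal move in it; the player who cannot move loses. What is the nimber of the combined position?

2

Heap A is a plain Nim heap of size 14, so its Grundy value is 14.
For heap B, compute g(0), g(1), … with moves {3, 4}:
k:     0  1  2  3  4  5
g(k):  0  0  0  1  1  1
So g(5) = 1.
Heap C is a plain Nim heap of size 13, so its Grundy value is 13.
By the Sprague-Grundy theorem, the Grundy value of a sum of independent games is the XOR of the component values.
Combined value = 14 ⊕ 1 ⊕ 13 = 2.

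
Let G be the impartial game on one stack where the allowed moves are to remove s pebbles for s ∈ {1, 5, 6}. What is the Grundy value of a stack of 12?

1

Grundy values for subtraction set {1, 5, 6}:
k:     0  1  2  3  4  5  6  7  8  9 10 11 12
g(k):  0  1  0  1  0  1  2  3  2  3  2  0  1
So g(12) = 1.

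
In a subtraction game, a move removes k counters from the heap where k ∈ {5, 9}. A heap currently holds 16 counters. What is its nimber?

Grundy values for subtraction set {5, 9}:
k:     0  1  2  3  4  5  6  7  8  9 10 11 12 13 14 15 16
g(k):  0  0  0  0  0  1  1  1  1  1  2  2  2  2  0  0  0
So g(16) = 0.

0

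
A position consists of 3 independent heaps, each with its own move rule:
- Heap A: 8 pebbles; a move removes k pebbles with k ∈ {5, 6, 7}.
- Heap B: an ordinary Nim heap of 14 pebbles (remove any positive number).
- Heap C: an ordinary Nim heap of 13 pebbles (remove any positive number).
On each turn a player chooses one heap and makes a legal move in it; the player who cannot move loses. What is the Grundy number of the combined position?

2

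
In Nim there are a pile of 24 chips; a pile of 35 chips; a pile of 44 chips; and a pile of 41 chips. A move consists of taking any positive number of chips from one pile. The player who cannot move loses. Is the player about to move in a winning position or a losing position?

Winning position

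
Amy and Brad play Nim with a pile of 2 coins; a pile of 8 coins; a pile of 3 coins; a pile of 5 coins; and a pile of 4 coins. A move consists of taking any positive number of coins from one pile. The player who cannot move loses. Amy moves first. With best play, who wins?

In binary:
  0010  (2)
  1000  (8)
  0011  (3)
  0101  (5)
  0100  (4)
  ----
  1000  (8)
The nim-sum is 8 ≠ 0, so this is an N-position: the player to move can win; Amy has a winning move.

Amy wins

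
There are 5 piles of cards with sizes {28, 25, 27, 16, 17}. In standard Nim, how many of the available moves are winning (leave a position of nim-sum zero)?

Write each in binary and XOR column by column:
  11100  (28)
  11001  (25)
  11011  (27)
  10000  (16)
  10001  (17)
  -----
  11111  (31)
The overall nim-sum is X = 31. A pile of size p has a winning move iff p XOR X < p (reduce it to p XOR X).
  28: 28 XOR 31 = 3 < 28 — winning move (to 3).
  25: 25 XOR 31 = 6 < 25 — winning move (to 6).
  27: 27 XOR 31 = 4 < 27 — winning move (to 4).
  16: 16 XOR 31 = 15 < 16 — winning move (to 15).
  17: 17 XOR 31 = 14 < 17 — winning move (to 14).
That gives 5 winning moves.

5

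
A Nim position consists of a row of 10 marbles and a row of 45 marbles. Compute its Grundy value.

39

Compute the nim-sum pairwise:
10 ⊕ 45 = 39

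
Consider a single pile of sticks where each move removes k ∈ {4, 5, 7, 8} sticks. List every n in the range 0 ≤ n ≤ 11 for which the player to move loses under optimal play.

0, 1, 2, 3

Build the Grundy sequence with g(k) = mex{g(k−s) : s ∈ {4, 5, 7, 8}, s ≤ k}:
g(0) = mex{} = 0
g(1) = mex{} = 0
g(2) = mex{} = 0
g(3) = mex{} = 0
g(4) = mex{0} = 1
g(5) = mex{0} = 1
g(6) = mex{0} = 1
g(7) = mex{0} = 1
g(8) = mex{0,1} = 2
g(9) = mex{0,1} = 2
g(10) = mex{0,1} = 2
g(11) = mex{0,1} = 2
The P-positions (g = 0) in 0..11 are 0, 1, 2, 3.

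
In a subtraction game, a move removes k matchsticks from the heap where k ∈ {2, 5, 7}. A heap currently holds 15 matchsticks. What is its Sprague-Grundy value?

1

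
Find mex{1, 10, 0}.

2

The values 0, 1 are all present; 2 is the first non-negative integer missing from the set.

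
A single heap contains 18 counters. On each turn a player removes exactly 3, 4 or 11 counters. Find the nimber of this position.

1

Build the Grundy sequence with g(k) = mex{g(k−s) : s ∈ {3, 4, 11}, s ≤ k}:
k:     0  1  2  3  4  5  6  7  8  9 10 11 12 13 14 15 16 17 18
g(k):  0  0  0  1  1  1  2  0  0  0  1  1  1  2  0  0  0  1  1
So g(18) = 1.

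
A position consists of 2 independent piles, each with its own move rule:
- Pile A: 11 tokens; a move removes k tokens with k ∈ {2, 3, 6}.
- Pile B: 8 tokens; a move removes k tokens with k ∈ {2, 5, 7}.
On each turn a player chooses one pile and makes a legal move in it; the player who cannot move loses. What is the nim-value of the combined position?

3

Build the Grundy sequence for pile A with g(k) = mex{g(k−s) : s ∈ {2, 3, 6}, s ≤ k}:
g(0) = mex{} = 0
g(1) = mex{} = 0
g(2) = mex{0} = 1
g(3) = mex{0} = 1
g(4) = mex{0,1} = 2
g(5) = mex{1} = 0
g(6) = mex{0,1,2} = 3
g(7) = mex{0,2} = 1
g(8) = mex{0,1,3} = 2
g(9) = mex{1,3} = 0
g(10) = mex{1,2} = 0
g(11) = mex{0,2} = 1
So g(11) = 1.
For pile B, compute g(0), g(1), … with moves {2, 5, 7}:
g(0) = mex{} = 0
g(1) = mex{} = 0
g(2) = mex{0} = 1
g(3) = mex{0} = 1
g(4) = mex{1} = 0
g(5) = mex{0,1} = 2
g(6) = mex{0} = 1
g(7) = mex{0,1,2} = 3
g(8) = mex{0,1} = 2
So g(8) = 2.
The value of a disjunctive sum is the nim-sum of the parts.
Combined value = 1 XOR 2 = 3.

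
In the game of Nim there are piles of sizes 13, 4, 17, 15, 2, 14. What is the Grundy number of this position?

27

Compute the nim-sum pairwise:
13 ^ 4 = 9
9 ^ 17 = 24
24 ^ 15 = 23
23 ^ 2 = 21
21 ^ 14 = 27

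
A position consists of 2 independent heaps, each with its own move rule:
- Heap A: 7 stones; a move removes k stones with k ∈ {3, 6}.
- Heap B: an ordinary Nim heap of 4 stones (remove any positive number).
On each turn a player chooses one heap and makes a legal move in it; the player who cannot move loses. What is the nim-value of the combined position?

Build the Grundy sequence for heap A with g(k) = mex{g(k−s) : s ∈ {3, 6}, s ≤ k}:
k:     0  1  2  3  4  5  6  7
g(k):  0  0  0  1  1  1  2  2
So g(7) = 2.
Heap B is a plain Nim heap of size 4, so its Grundy value is 4.
The value of a disjunctive sum is the nim-sum of the parts.
Combined value = 2 ⊕ 4 = 6.

6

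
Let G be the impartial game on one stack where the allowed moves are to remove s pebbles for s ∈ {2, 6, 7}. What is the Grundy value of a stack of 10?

Compute g(0), g(1), … for moves {2, 6, 7}:
g(0) = mex{} = 0
g(1) = mex{} = 0
g(2) = mex{0} = 1
g(3) = mex{0} = 1
g(4) = mex{1} = 0
g(5) = mex{1} = 0
g(6) = mex{0} = 1
g(7) = mex{0} = 1
g(8) = mex{0,1} = 2
g(9) = mex{1} = 0
g(10) = mex{0,1,2} = 3
So g(10) = 3.

3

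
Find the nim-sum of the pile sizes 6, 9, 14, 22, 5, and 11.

25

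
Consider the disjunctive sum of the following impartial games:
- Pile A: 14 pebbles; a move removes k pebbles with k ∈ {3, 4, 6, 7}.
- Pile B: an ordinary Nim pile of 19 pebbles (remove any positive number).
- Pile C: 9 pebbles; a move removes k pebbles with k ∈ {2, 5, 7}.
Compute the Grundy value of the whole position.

16

For pile A, compute g(0), g(1), … with moves {3, 4, 6, 7}:
g(0) = mex{} = 0
g(1) = mex{} = 0
g(2) = mex{} = 0
g(3) = mex{0} = 1
g(4) = mex{0} = 1
g(5) = mex{0} = 1
g(6) = mex{0,1} = 2
g(7) = mex{0,1} = 2
g(8) = mex{0,1} = 2
g(9) = mex{0,1,2} = 3
g(10) = mex{1,2} = 0
g(11) = mex{1,2} = 0
g(12) = mex{1,2,3} = 0
g(13) = mex{0,2,3} = 1
g(14) = mex{0,2} = 1
So g(14) = 1.
Pile B is a plain Nim pile of size 19, so its Grundy value is 19.
Grundy values for pile C (subtraction set {2, 5, 7}):
k:     0  1  2  3  4  5  6  7  8  9
g(k):  0  0  1  1  0  2  1  3  2  2
So g(9) = 2.
By the Sprague-Grundy theorem, the Grundy value of a sum of independent games is the XOR of the component values.
Combined value = 1 XOR 19 XOR 2 = 16.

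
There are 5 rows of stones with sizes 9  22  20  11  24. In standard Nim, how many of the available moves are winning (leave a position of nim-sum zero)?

3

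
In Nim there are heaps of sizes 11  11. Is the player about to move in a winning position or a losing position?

In binary:
  1011  (11)
  1011  (11)
  ----
  0000  (0)
The nim-sum is 0, so this is a P-position: the player to move is in a losing position under optimal play.

Losing position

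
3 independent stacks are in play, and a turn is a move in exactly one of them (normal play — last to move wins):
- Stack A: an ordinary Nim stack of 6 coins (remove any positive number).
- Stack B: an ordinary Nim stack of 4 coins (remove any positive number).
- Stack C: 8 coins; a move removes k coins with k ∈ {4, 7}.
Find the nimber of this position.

Stack A is a plain Nim stack of size 6, so its Grundy value is 6.
Stack B is a plain Nim stack of size 4, so its Grundy value is 4.
Grundy values for stack C (subtraction set {4, 7}):
g(0) = mex{} = 0
g(1) = mex{} = 0
g(2) = mex{} = 0
g(3) = mex{} = 0
g(4) = mex{0} = 1
g(5) = mex{0} = 1
g(6) = mex{0} = 1
g(7) = mex{0} = 1
g(8) = mex{0,1} = 2
So g(8) = 2.
The value of a disjunctive sum is the nim-sum of the parts.
Combined value = 6 XOR 4 XOR 2 = 0.

0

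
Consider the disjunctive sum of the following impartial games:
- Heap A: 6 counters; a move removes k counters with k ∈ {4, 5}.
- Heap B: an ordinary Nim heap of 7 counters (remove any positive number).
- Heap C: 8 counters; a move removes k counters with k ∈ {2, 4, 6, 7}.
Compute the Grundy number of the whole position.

2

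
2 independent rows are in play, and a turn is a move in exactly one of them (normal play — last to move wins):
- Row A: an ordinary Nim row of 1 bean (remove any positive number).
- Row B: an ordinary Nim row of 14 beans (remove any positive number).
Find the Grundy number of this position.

15

Row A is a plain Nim row of size 1, so its Grundy value is 1.
Row B is a plain Nim row of size 14, so its Grundy value is 14.
The value of a disjunctive sum is the nim-sum of the parts.
Combined value = 1 ⊕ 14 = 15.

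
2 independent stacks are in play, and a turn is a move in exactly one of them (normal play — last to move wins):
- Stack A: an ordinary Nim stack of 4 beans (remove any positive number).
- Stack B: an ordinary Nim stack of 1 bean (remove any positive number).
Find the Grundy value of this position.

Stack A is a plain Nim stack of size 4, so its Grundy value is 4.
Stack B is a plain Nim stack of size 1, so its Grundy value is 1.
The value of a disjunctive sum is the nim-sum of the parts.
Combined value = 4 ⊕ 1 = 5.

5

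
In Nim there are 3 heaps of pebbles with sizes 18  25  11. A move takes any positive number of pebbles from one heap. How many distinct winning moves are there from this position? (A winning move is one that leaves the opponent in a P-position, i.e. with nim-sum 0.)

0

Compute the nim-sum pairwise:
18 ^ 25 = 11
11 ^ 11 = 0
The nim-sum is already 0, so every move leaves a nonzero nim-sum — there are no winning moves.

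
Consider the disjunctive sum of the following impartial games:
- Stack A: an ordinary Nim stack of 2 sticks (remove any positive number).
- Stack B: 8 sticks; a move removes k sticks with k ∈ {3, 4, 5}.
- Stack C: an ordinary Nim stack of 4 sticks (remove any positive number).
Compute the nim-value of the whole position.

6

Stack A is a plain Nim stack of size 2, so its Grundy value is 2.
Build the Grundy sequence for stack B with g(k) = mex{g(k−s) : s ∈ {3, 4, 5}, s ≤ k}:
g(0) = mex{} = 0
g(1) = mex{} = 0
g(2) = mex{} = 0
g(3) = mex{0} = 1
g(4) = mex{0} = 1
g(5) = mex{0} = 1
g(6) = mex{0,1} = 2
g(7) = mex{0,1} = 2
g(8) = mex{1} = 0
So g(8) = 0.
Stack C is a plain Nim stack of size 4, so its Grundy value is 4.
By the Sprague-Grundy theorem, the Grundy value of a sum of independent games is the XOR of the component values.
Combined value = 2 ⊕ 0 ⊕ 4 = 6.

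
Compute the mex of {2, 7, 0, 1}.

The values 0, 1, 2 are all present; 3 is the first non-negative integer missing from the set.

3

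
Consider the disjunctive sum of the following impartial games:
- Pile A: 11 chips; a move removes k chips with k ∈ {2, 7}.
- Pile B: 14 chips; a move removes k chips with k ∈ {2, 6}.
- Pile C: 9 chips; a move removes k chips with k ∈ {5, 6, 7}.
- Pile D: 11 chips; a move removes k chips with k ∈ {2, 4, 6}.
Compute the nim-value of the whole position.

For pile A, compute g(0), g(1), … with moves {2, 7}:
k:     0  1  2  3  4  5  6  7  8  9 10 11
g(k):  0  0  1  1  0  0  1  1  2  0  0  1
So g(11) = 1.
Build the Grundy sequence for pile B with g(k) = mex{g(k−s) : s ∈ {2, 6}, s ≤ k}:
k:     0  1  2  3  4  5  6  7  8  9 10 11 12 13 14
g(k):  0  0  1  1  0  0  1  1  0  0  1  1  0  0  1
So g(14) = 1.
Build the Grundy sequence for pile C with g(k) = mex{g(k−s) : s ∈ {5, 6, 7}, s ≤ k}:
k:     0  1  2  3  4  5  6  7  8  9
g(k):  0  0  0  0  0  1  1  1  1  1
So g(9) = 1.
Build the Grundy sequence for pile D with g(k) = mex{g(k−s) : s ∈ {2, 4, 6}, s ≤ k}:
g(0) = mex{} = 0
g(1) = mex{} = 0
g(2) = mex{0} = 1
g(3) = mex{0} = 1
g(4) = mex{0,1} = 2
g(5) = mex{0,1} = 2
g(6) = mex{0,1,2} = 3
g(7) = mex{0,1,2} = 3
g(8) = mex{1,2,3} = 0
g(9) = mex{1,2,3} = 0
g(10) = mex{0,2,3} = 1
g(11) = mex{0,2,3} = 1
So g(11) = 1.
By the Sprague-Grundy theorem, the Grundy value of a sum of independent games is the XOR of the component values.
Combined value = 1 XOR 1 XOR 1 XOR 1 = 0.

0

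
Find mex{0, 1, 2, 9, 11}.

The values 0, 1, 2 are all present; 3 is the first non-negative integer missing from the set.

3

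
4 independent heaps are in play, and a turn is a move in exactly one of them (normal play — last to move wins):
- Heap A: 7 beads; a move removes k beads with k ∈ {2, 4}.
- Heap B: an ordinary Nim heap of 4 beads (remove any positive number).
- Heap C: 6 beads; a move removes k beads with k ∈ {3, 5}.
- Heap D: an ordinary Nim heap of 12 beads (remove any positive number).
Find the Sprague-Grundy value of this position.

Grundy values for heap A (subtraction set {2, 4}):
k:     0  1  2  3  4  5  6  7
g(k):  0  0  1  1  2  2  0  0
So g(7) = 0.
Heap B is a plain Nim heap of size 4, so its Grundy value is 4.
For heap C, compute g(0), g(1), … with moves {3, 5}:
k:     0  1  2  3  4  5  6
g(k):  0  0  0  1  1  1  2
So g(6) = 2.
Heap D is a plain Nim heap of size 12, so its Grundy value is 12.
The value of a disjunctive sum is the nim-sum of the parts.
Combined value = 0 ⊕ 4 ⊕ 2 ⊕ 12 = 10.

10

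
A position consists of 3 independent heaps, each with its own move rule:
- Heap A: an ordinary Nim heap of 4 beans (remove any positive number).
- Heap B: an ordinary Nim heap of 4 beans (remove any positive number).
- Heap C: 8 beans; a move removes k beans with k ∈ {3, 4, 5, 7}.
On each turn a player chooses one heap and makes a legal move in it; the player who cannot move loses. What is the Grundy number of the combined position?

2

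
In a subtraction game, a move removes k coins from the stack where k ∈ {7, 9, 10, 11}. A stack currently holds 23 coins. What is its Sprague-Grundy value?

0

Compute g(0), g(1), … for moves {7, 9, 10, 11}:
k:     0  1  2  3  4  5  6  7  8  9 10 11 12 13 14 15 16 17 18 19 20 21 22 23
g(k):  0  0  0  0  0  0  0  1  1  1  1  1  1  1  2  2  2  2  0  0  0  0  0  0
So g(23) = 0.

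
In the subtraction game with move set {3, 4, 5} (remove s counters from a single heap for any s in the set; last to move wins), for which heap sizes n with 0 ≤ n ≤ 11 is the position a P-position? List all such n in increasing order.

0, 1, 2, 8, 9, 10

Compute g(0), g(1), … for moves {3, 4, 5}:
g(0) = mex{} = 0
g(1) = mex{} = 0
g(2) = mex{} = 0
g(3) = mex{0} = 1
g(4) = mex{0} = 1
g(5) = mex{0} = 1
g(6) = mex{0,1} = 2
g(7) = mex{0,1} = 2
g(8) = mex{1} = 0
g(9) = mex{1,2} = 0
g(10) = mex{1,2} = 0
g(11) = mex{0,2} = 1
The P-positions (g = 0) in 0..11 are 0, 1, 2, 8, 9, 10.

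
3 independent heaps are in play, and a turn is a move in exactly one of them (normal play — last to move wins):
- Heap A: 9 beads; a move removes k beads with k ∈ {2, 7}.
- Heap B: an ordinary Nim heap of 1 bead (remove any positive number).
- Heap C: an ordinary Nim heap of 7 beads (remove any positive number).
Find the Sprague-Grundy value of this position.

Build the Grundy sequence for heap A with g(k) = mex{g(k−s) : s ∈ {2, 7}, s ≤ k}:
g(0) = mex{} = 0
g(1) = mex{} = 0
g(2) = mex{0} = 1
g(3) = mex{0} = 1
g(4) = mex{1} = 0
g(5) = mex{1} = 0
g(6) = mex{0} = 1
g(7) = mex{0} = 1
g(8) = mex{0,1} = 2
g(9) = mex{1} = 0
So g(9) = 0.
Heap B is a plain Nim heap of size 1, so its Grundy value is 1.
Heap C is a plain Nim heap of size 7, so its Grundy value is 7.
The value of a disjunctive sum is the nim-sum of the parts.
Combined value = 0 ⊕ 1 ⊕ 7 = 6.

6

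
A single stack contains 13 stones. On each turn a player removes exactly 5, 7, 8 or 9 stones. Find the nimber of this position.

2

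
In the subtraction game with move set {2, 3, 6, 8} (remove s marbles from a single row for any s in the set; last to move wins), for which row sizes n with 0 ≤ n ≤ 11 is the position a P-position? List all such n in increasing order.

0, 1, 5, 10

Compute g(0), g(1), … for moves {2, 3, 6, 8}:
k:     0  1  2  3  4  5  6  7  8  9 10 11
g(k):  0  0  1  1  2  0  3  1  2  2  0  3
The P-positions (g = 0) in 0..11 are 0, 1, 5, 10.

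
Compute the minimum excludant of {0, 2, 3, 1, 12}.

4

The values 0, 1, 2, 3 are all present; 4 is the first non-negative integer missing from the set.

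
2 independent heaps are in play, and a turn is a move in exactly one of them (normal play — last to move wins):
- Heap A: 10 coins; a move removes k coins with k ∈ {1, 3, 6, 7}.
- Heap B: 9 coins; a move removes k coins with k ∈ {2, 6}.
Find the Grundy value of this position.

For heap A, compute g(0), g(1), … with moves {1, 3, 6, 7}:
k:     0  1  2  3  4  5  6  7  8  9 10
g(k):  0  1  0  1  0  1  2  3  2  3  2
So g(10) = 2.
Build the Grundy sequence for heap B with g(k) = mex{g(k−s) : s ∈ {2, 6}, s ≤ k}:
g(0) = mex{} = 0
g(1) = mex{} = 0
g(2) = mex{0} = 1
g(3) = mex{0} = 1
g(4) = mex{1} = 0
g(5) = mex{1} = 0
g(6) = mex{0} = 1
g(7) = mex{0} = 1
g(8) = mex{1} = 0
g(9) = mex{1} = 0
So g(9) = 0.
By the Sprague-Grundy theorem, the Grundy value of a sum of independent games is the XOR of the component values.
Combined value = 2 XOR 0 = 2.

2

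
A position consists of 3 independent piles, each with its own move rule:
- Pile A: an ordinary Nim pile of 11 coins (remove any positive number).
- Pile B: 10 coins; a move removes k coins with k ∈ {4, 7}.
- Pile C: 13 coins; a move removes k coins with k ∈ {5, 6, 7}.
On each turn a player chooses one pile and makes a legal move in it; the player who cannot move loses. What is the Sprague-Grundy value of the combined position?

Pile A is a plain Nim pile of size 11, so its Grundy value is 11.
For pile B, compute g(0), g(1), … with moves {4, 7}:
k:     0  1  2  3  4  5  6  7  8  9 10
g(k):  0  0  0  0  1  1  1  1  2  2  2
So g(10) = 2.
For pile C, compute g(0), g(1), … with moves {5, 6, 7}:
k:     0  1  2  3  4  5  6  7  8  9 10 11 12 13
g(k):  0  0  0  0  0  1  1  1  1  1  2  2  0  0
So g(13) = 0.
By the Sprague-Grundy theorem, the Grundy value of a sum of independent games is the XOR of the component values.
Combined value = 11 XOR 2 XOR 0 = 9.

9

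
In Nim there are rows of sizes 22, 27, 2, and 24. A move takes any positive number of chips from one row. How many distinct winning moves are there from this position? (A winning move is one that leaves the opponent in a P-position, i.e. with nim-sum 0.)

3

In binary:
  10110  (22)
  11011  (27)
  00010  (2)
  11000  (24)
  -----
  10111  (23)
The overall nim-sum is X = 23. A row of size p has a winning move iff p XOR X < p (reduce it to p XOR X).
  22: 22 XOR 23 = 1 < 22 — winning move (to 1).
  27: 27 XOR 23 = 12 < 27 — winning move (to 12).
  2: 2 XOR 23 = 21 ≥ 2 — no move.
  24: 24 XOR 23 = 15 < 24 — winning move (to 15).
That gives 3 winning moves.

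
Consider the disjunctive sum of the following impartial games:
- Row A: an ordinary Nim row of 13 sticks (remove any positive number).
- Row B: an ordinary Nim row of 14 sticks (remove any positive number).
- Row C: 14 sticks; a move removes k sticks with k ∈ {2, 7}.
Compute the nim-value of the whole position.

3

Row A is a plain Nim row of size 13, so its Grundy value is 13.
Row B is a plain Nim row of size 14, so its Grundy value is 14.
Build the Grundy sequence for row C with g(k) = mex{g(k−s) : s ∈ {2, 7}, s ≤ k}:
g(0) = mex{} = 0
g(1) = mex{} = 0
g(2) = mex{0} = 1
g(3) = mex{0} = 1
g(4) = mex{1} = 0
g(5) = mex{1} = 0
g(6) = mex{0} = 1
g(7) = mex{0} = 1
g(8) = mex{0,1} = 2
g(9) = mex{1} = 0
g(10) = mex{1,2} = 0
g(11) = mex{0} = 1
g(12) = mex{0} = 1
g(13) = mex{1} = 0
g(14) = mex{1} = 0
So g(14) = 0.
By the Sprague-Grundy theorem, the Grundy value of a sum of independent games is the XOR of the component values.
Combined value = 13 XOR 14 XOR 0 = 3.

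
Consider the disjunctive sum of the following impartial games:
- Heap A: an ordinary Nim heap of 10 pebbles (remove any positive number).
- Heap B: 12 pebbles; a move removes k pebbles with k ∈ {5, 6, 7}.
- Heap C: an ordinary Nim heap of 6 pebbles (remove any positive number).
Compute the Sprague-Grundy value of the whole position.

Heap A is a plain Nim heap of size 10, so its Grundy value is 10.
For heap B, compute g(0), g(1), … with moves {5, 6, 7}:
k:     0  1  2  3  4  5  6  7  8  9 10 11 12
g(k):  0  0  0  0  0  1  1  1  1  1  2  2  0
So g(12) = 0.
Heap C is a plain Nim heap of size 6, so its Grundy value is 6.
The value of a disjunctive sum is the nim-sum of the parts.
Combined value = 10 XOR 0 XOR 6 = 12.

12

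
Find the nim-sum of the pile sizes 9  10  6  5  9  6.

Compute the nim-sum pairwise:
9 ⊕ 10 = 3
3 ⊕ 6 = 5
5 ⊕ 5 = 0
0 ⊕ 9 = 9
9 ⊕ 6 = 15

15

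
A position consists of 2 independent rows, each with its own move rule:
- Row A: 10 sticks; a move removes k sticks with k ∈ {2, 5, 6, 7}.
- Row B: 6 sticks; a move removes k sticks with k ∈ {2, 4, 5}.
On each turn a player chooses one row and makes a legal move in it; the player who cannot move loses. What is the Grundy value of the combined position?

For row A, compute g(0), g(1), … with moves {2, 5, 6, 7}:
g(0) = mex{} = 0
g(1) = mex{} = 0
g(2) = mex{0} = 1
g(3) = mex{0} = 1
g(4) = mex{1} = 0
g(5) = mex{0,1} = 2
g(6) = mex{0} = 1
g(7) = mex{0,1,2} = 3
g(8) = mex{0,1} = 2
g(9) = mex{0,1,3} = 2
g(10) = mex{0,1,2} = 3
So g(10) = 3.
For row B, compute g(0), g(1), … with moves {2, 4, 5}:
g(0) = mex{} = 0
g(1) = mex{} = 0
g(2) = mex{0} = 1
g(3) = mex{0} = 1
g(4) = mex{0,1} = 2
g(5) = mex{0,1} = 2
g(6) = mex{0,1,2} = 3
So g(6) = 3.
By the Sprague-Grundy theorem, the Grundy value of a sum of independent games is the XOR of the component values.
Combined value = 3 XOR 3 = 0.

0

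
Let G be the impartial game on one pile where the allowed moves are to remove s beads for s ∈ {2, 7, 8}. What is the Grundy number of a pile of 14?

Compute g(0), g(1), … for moves {2, 7, 8}:
g(0) = mex{} = 0
g(1) = mex{} = 0
g(2) = mex{0} = 1
g(3) = mex{0} = 1
g(4) = mex{1} = 0
g(5) = mex{1} = 0
g(6) = mex{0} = 1
g(7) = mex{0} = 1
g(8) = mex{0,1} = 2
g(9) = mex{0,1} = 2
g(10) = mex{1,2} = 0
g(11) = mex{0,1,2} = 3
g(12) = mex{0} = 1
g(13) = mex{0,1,3} = 2
g(14) = mex{1} = 0
So g(14) = 0.

0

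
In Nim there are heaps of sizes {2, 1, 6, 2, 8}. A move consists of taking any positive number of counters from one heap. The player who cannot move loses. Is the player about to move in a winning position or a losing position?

Winning position

Compute the nim-sum pairwise:
2 ^ 1 = 3
3 ^ 6 = 5
5 ^ 2 = 7
7 ^ 8 = 15
The nim-sum is 15 ≠ 0, so this is an N-position: the player to move can win.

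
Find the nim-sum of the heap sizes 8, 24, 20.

Write each in binary and XOR column by column:
  01000  (8)
  11000  (24)
  10100  (20)
  -----
  00100  (4)

4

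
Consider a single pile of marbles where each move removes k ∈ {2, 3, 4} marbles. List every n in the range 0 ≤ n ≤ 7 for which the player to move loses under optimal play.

0, 1, 6, 7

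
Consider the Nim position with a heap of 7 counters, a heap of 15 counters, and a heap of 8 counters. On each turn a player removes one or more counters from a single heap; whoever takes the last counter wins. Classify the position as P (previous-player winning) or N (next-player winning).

Write each in binary and XOR column by column:
  0111  (7)
  1111  (15)
  1000  (8)
  ----
  0000  (0)
The nim-sum is 0, so this is a P-position: the player to move is in a losing position under optimal play.

P-position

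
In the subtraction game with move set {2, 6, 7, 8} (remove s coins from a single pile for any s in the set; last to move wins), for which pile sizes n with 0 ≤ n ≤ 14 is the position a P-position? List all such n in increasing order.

Build the Grundy sequence with g(k) = mex{g(k−s) : s ∈ {2, 6, 7, 8}, s ≤ k}:
k:     0  1  2  3  4  5  6  7  8  9 10 11 12 13 14
g(k):  0  0  1  1  0  0  1  1  2  2  3  3  2  2  0
The P-positions (g = 0) in 0..14 are 0, 1, 4, 5, 14.

0, 1, 4, 5, 14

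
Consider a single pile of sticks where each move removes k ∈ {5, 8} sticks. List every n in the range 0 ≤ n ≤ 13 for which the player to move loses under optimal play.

0, 1, 2, 3, 4, 13

Compute g(0), g(1), … for moves {5, 8}:
k:     0  1  2  3  4  5  6  7  8  9 10 11 12 13
g(k):  0  0  0  0  0  1  1  1  1  1  2  2  2  0
The P-positions (g = 0) in 0..13 are 0, 1, 2, 3, 4, 13.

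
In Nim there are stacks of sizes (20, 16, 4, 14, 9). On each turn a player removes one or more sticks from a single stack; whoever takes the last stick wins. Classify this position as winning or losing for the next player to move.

Compute the nim-sum pairwise:
20 ^ 16 = 4
4 ^ 4 = 0
0 ^ 14 = 14
14 ^ 9 = 7
The nim-sum is 7 ≠ 0, so this is an N-position: the player to move can win.

Winning position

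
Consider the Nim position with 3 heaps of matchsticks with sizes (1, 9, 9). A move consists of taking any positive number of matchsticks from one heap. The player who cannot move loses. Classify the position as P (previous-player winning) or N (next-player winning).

N-position

Nim-sum: 1 ⊕ 9 ⊕ 9 = 1.
The nim-sum is 1 ≠ 0, so this is an N-position: the player to move can win.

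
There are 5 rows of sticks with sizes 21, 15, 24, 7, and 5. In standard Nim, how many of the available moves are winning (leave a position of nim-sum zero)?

Bitwise XOR of the heap sizes:
  10101  (21)
  01111  (15)
  11000  (24)
  00111  (7)
  00101  (5)
  -----
  00000  (0)
The nim-sum is already 0, so every move leaves a nonzero nim-sum — there are no winning moves.

0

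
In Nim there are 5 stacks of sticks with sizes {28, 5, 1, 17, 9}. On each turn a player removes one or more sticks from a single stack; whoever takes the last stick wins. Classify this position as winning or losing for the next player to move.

Losing position

Nim-sum: 28 ^ 5 ^ 1 ^ 17 ^ 9 = 0.
The nim-sum is 0, so this is a P-position: the player to move is in a losing position under optimal play.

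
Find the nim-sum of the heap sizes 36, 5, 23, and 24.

Bitwise XOR of the heap sizes:
  100100  (36)
  000101  (5)
  010111  (23)
  011000  (24)
  ------
  101110  (46)

46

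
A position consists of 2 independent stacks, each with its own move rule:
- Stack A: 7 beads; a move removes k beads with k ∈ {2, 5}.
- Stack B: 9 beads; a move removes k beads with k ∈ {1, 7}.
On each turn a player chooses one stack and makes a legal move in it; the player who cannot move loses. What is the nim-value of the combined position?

Build the Grundy sequence for stack A with g(k) = mex{g(k−s) : s ∈ {2, 5}, s ≤ k}:
k:     0  1  2  3  4  5  6  7
g(k):  0  0  1  1  0  2  1  0
So g(7) = 0.
For stack B, compute g(0), g(1), … with moves {1, 7}:
k:     0  1  2  3  4  5  6  7  8  9
g(k):  0  1  0  1  0  1  0  1  0  1
So g(9) = 1.
The value of a disjunctive sum is the nim-sum of the parts.
Combined value = 0 XOR 1 = 1.

1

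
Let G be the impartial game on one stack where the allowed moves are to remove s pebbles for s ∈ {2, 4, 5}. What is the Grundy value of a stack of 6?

Compute g(0), g(1), … for moves {2, 4, 5}:
g(0) = mex{} = 0
g(1) = mex{} = 0
g(2) = mex{0} = 1
g(3) = mex{0} = 1
g(4) = mex{0,1} = 2
g(5) = mex{0,1} = 2
g(6) = mex{0,1,2} = 3
So g(6) = 3.

3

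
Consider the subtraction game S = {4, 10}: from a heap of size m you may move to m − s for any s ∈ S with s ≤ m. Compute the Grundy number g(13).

Build the Grundy sequence with g(k) = mex{g(k−s) : s ∈ {4, 10}, s ≤ k}:
g(0) = mex{} = 0
g(1) = mex{} = 0
g(2) = mex{} = 0
g(3) = mex{} = 0
g(4) = mex{0} = 1
g(5) = mex{0} = 1
g(6) = mex{0} = 1
g(7) = mex{0} = 1
g(8) = mex{1} = 0
g(9) = mex{1} = 0
g(10) = mex{0,1} = 2
g(11) = mex{0,1} = 2
g(12) = mex{0} = 1
g(13) = mex{0} = 1
So g(13) = 1.

1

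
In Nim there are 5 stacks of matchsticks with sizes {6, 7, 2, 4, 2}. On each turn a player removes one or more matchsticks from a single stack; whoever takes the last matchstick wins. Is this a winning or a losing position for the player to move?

Winning position

Bitwise XOR of the heap sizes:
  110  (6)
  111  (7)
  010  (2)
  100  (4)
  010  (2)
  ---
  101  (5)
The nim-sum is 5 ≠ 0, so this is an N-position: the player to move can win.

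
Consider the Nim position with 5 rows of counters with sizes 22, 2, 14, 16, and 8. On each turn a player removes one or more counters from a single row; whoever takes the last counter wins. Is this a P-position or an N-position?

N-position

In binary:
  10110  (22)
  00010  (2)
  01110  (14)
  10000  (16)
  01000  (8)
  -----
  00010  (2)
The nim-sum is 2 ≠ 0, so this is an N-position: the player to move can win.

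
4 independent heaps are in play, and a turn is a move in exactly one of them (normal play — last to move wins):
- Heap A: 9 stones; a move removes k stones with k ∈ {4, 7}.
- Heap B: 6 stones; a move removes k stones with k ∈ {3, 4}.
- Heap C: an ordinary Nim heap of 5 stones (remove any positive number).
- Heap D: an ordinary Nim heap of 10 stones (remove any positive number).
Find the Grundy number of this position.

For heap A, compute g(0), g(1), … with moves {4, 7}:
k:     0  1  2  3  4  5  6  7  8  9
g(k):  0  0  0  0  1  1  1  1  2  2
So g(9) = 2.
Build the Grundy sequence for heap B with g(k) = mex{g(k−s) : s ∈ {3, 4}, s ≤ k}:
k:     0  1  2  3  4  5  6
g(k):  0  0  0  1  1  1  2
So g(6) = 2.
Heap C is a plain Nim heap of size 5, so its Grundy value is 5.
Heap D is a plain Nim heap of size 10, so its Grundy value is 10.
The value of a disjunctive sum is the nim-sum of the parts.
Combined value = 2 XOR 2 XOR 5 XOR 10 = 15.

15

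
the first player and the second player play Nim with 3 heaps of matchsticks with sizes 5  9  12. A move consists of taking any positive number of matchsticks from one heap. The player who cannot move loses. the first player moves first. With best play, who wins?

Nim-sum: 5 XOR 9 XOR 12 = 0.
The nim-sum is 0, so this is a P-position: the player to move is in a losing position under optimal play; the first player is about to move from it and so loses — the second player wins.

the second player wins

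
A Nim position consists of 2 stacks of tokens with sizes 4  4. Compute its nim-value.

0

Bitwise XOR of the heap sizes:
  100  (4)
  100  (4)
  ---
  000  (0)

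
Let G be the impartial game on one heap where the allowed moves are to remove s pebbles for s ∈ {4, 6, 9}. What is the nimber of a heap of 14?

0

Compute g(0), g(1), … for moves {4, 6, 9}:
g(0) = mex{} = 0
g(1) = mex{} = 0
g(2) = mex{} = 0
g(3) = mex{} = 0
g(4) = mex{0} = 1
g(5) = mex{0} = 1
g(6) = mex{0} = 1
g(7) = mex{0} = 1
g(8) = mex{0,1} = 2
g(9) = mex{0,1} = 2
g(10) = mex{0,1} = 2
g(11) = mex{0,1} = 2
g(12) = mex{0,1,2} = 3
g(13) = mex{1,2} = 0
g(14) = mex{1,2} = 0
So g(14) = 0.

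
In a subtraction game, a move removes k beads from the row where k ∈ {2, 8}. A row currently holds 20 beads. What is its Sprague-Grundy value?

0

Compute g(0), g(1), … for moves {2, 8}:
k:     0  1  2  3  4  5  6  7  8  9 10 11 12 13 14 15 16 17 18 19 20
g(k):  0  0  1  1  0  0  1  1  2  2  0  0  1  1  0  0  1  1  2  2  0
So g(20) = 0.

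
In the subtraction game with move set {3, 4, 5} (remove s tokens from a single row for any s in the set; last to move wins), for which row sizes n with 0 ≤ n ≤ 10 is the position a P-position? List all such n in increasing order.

Compute g(0), g(1), … for moves {3, 4, 5}:
k:     0  1  2  3  4  5  6  7  8  9 10
g(k):  0  0  0  1  1  1  2  2  0  0  0
The P-positions (g = 0) in 0..10 are 0, 1, 2, 8, 9, 10.

0, 1, 2, 8, 9, 10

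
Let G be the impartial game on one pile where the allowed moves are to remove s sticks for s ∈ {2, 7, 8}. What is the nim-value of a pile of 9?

Build the Grundy sequence with g(k) = mex{g(k−s) : s ∈ {2, 7, 8}, s ≤ k}:
g(0) = mex{} = 0
g(1) = mex{} = 0
g(2) = mex{0} = 1
g(3) = mex{0} = 1
g(4) = mex{1} = 0
g(5) = mex{1} = 0
g(6) = mex{0} = 1
g(7) = mex{0} = 1
g(8) = mex{0,1} = 2
g(9) = mex{0,1} = 2
So g(9) = 2.

2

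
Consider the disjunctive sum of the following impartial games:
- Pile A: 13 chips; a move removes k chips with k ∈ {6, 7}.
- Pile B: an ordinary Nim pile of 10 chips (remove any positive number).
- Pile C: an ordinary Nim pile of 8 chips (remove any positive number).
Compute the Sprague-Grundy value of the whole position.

For pile A, compute g(0), g(1), … with moves {6, 7}:
k:     0  1  2  3  4  5  6  7  8  9 10 11 12 13
g(k):  0  0  0  0  0  0  1  1  1  1  1  1  2  0
So g(13) = 0.
Pile B is a plain Nim pile of size 10, so its Grundy value is 10.
Pile C is a plain Nim pile of size 8, so its Grundy value is 8.
By the Sprague-Grundy theorem, the Grundy value of a sum of independent games is the XOR of the component values.
Combined value = 0 XOR 10 XOR 8 = 2.

2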